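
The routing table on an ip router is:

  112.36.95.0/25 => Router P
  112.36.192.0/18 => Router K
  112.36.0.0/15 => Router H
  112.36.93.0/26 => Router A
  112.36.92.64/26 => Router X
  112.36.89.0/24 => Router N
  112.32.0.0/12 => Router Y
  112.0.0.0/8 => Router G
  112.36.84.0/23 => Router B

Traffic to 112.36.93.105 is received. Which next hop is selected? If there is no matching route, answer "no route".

Router H

Routes whose prefix contains 112.36.93.105:
  112.0.0.0/8 (112.0.0.0 - 112.255.255.255) -> Router G
  112.32.0.0/12 (112.32.0.0 - 112.47.255.255) -> Router Y
  112.36.0.0/15 (112.36.0.0 - 112.37.255.255) -> Router H
More-specific entries that do NOT match:
  112.36.93.0/26 (112.36.93.0 - 112.36.93.63) does not contain 112.36.93.105
  112.36.92.64/26 (112.36.92.64 - 112.36.92.127) does not contain 112.36.93.105
  112.36.95.0/25 (112.36.95.0 - 112.36.95.127) does not contain 112.36.93.105
  112.36.89.0/24 (112.36.89.0 - 112.36.89.255) does not contain 112.36.93.105
  112.36.84.0/23 (112.36.84.0 - 112.36.85.255) does not contain 112.36.93.105
  112.36.192.0/18 (112.36.192.0 - 112.36.255.255) does not contain 112.36.93.105
Longest matching prefix is /15 -> next hop Router H.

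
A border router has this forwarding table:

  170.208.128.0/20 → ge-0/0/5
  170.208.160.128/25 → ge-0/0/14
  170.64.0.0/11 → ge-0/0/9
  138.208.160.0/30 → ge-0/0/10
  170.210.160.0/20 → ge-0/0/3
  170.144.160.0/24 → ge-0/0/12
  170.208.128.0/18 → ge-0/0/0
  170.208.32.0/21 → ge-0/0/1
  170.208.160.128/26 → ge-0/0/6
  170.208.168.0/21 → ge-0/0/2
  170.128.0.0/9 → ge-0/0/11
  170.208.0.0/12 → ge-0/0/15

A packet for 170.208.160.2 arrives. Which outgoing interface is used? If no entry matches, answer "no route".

ge-0/0/0

Routes whose prefix contains 170.208.160.2:
  170.128.0.0/9 (170.128.0.0 - 170.255.255.255) -> ge-0/0/11
  170.208.0.0/12 (170.208.0.0 - 170.223.255.255) -> ge-0/0/15
  170.208.128.0/18 (170.208.128.0 - 170.208.191.255) -> ge-0/0/0
More-specific entries that do NOT match:
  138.208.160.0/30 (138.208.160.0 - 138.208.160.3) does not contain 170.208.160.2
  170.208.160.128/26 (170.208.160.128 - 170.208.160.191) does not contain 170.208.160.2
  170.208.160.128/25 (170.208.160.128 - 170.208.160.255) does not contain 170.208.160.2
  170.144.160.0/24 (170.144.160.0 - 170.144.160.255) does not contain 170.208.160.2
  170.208.32.0/21 (170.208.32.0 - 170.208.39.255) does not contain 170.208.160.2
  170.208.168.0/21 (170.208.168.0 - 170.208.175.255) does not contain 170.208.160.2
  170.208.128.0/20 (170.208.128.0 - 170.208.143.255) does not contain 170.208.160.2
  170.210.160.0/20 (170.210.160.0 - 170.210.175.255) does not contain 170.208.160.2
Longest matching prefix is /18 -> interface ge-0/0/0.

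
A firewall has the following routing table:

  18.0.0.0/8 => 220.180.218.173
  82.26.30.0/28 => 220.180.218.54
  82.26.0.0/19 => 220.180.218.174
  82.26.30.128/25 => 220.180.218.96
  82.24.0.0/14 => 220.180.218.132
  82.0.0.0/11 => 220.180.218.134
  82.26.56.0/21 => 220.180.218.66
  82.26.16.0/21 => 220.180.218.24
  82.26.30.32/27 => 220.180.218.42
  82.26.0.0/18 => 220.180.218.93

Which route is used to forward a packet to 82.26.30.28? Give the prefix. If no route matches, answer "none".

Entries matching 82.26.30.28:
  82.0.0.0/11 (82.0.0.0 - 82.31.255.255)
  82.24.0.0/14 (82.24.0.0 - 82.27.255.255)
  82.26.0.0/18 (82.26.0.0 - 82.26.63.255)
  82.26.0.0/19 (82.26.0.0 - 82.26.31.255)
Most specific is 82.26.0.0/19.

82.26.0.0/19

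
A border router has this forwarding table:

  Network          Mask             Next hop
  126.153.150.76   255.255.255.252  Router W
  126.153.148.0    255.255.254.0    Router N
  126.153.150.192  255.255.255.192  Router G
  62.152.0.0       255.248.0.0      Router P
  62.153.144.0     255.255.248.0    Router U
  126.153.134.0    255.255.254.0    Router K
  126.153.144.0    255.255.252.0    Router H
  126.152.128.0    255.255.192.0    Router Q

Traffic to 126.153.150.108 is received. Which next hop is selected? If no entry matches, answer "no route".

No entry's prefix contains 126.153.150.108; there is no default route.

no route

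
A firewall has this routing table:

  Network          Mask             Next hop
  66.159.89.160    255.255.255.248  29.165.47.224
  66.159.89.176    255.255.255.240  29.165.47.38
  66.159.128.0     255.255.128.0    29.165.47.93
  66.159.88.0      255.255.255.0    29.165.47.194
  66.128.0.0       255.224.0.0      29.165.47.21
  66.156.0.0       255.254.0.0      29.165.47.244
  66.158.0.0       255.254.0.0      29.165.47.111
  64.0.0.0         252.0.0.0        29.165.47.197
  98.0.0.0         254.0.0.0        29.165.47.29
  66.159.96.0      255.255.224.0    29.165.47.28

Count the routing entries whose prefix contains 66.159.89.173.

Prefixes containing 66.159.89.173:
  64.0.0.0/6 (64.0.0.0 - 67.255.255.255)
  66.128.0.0/11 (66.128.0.0 - 66.159.255.255)
  66.158.0.0/15 (66.158.0.0 - 66.159.255.255)
Total matching entries: 3.

3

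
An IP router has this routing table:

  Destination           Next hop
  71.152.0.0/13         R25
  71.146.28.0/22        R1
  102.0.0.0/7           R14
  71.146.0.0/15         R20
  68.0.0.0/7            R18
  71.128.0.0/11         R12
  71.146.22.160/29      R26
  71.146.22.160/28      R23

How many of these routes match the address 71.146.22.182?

Prefixes containing 71.146.22.182:
  71.128.0.0/11 (71.128.0.0 - 71.159.255.255)
  71.146.0.0/15 (71.146.0.0 - 71.147.255.255)
Total matching entries: 2.

2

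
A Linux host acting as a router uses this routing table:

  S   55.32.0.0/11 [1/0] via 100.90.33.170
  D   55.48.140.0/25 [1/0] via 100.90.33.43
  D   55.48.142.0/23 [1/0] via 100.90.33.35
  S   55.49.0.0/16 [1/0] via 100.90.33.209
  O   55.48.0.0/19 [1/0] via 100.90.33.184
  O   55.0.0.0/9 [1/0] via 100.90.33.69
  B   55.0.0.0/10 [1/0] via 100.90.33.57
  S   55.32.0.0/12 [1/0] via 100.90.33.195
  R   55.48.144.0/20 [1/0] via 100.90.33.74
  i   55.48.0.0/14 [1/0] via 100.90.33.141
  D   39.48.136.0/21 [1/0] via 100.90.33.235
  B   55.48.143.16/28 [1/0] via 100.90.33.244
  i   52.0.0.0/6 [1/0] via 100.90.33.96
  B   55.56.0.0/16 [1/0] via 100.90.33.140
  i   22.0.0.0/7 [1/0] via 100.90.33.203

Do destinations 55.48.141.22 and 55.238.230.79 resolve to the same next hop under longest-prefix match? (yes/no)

no

55.48.141.22: longest match 55.48.0.0/14 -> 100.90.33.141
55.238.230.79: longest match 52.0.0.0/6 -> 100.90.33.96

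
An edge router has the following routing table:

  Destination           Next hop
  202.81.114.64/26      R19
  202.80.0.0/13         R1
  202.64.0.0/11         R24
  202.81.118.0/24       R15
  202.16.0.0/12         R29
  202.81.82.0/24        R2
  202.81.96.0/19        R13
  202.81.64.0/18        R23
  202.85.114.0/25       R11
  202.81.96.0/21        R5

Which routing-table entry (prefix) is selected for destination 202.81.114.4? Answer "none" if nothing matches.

202.81.96.0/19

Entries matching 202.81.114.4:
  202.64.0.0/11 (202.64.0.0 - 202.95.255.255)
  202.80.0.0/13 (202.80.0.0 - 202.87.255.255)
  202.81.64.0/18 (202.81.64.0 - 202.81.127.255)
  202.81.96.0/19 (202.81.96.0 - 202.81.127.255)
Most specific is 202.81.96.0/19.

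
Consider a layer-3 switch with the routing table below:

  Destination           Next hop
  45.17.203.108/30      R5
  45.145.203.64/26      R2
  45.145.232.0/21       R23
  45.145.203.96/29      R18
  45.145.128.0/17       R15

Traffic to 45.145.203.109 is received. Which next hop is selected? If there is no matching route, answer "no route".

Routes whose prefix contains 45.145.203.109:
  45.145.128.0/17 (45.145.128.0 - 45.145.255.255) -> R15
  45.145.203.64/26 (45.145.203.64 - 45.145.203.127) -> R2
More-specific entries that do NOT match:
  45.17.203.108/30 (45.17.203.108 - 45.17.203.111) does not contain 45.145.203.109
  45.145.203.96/29 (45.145.203.96 - 45.145.203.103) does not contain 45.145.203.109
Longest matching prefix is /26 -> next hop R2.

R2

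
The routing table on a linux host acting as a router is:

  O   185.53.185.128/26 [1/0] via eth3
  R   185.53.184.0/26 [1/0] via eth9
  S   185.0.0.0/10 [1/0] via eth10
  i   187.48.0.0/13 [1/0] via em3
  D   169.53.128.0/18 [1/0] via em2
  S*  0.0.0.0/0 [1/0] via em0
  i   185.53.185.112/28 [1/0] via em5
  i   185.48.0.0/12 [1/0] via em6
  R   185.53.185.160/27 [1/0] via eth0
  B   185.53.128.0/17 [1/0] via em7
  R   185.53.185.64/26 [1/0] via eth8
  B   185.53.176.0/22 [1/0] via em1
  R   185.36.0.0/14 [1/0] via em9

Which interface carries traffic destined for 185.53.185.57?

em7

Routes whose prefix contains 185.53.185.57:
  0.0.0.0/0 (default, matches everything) -> em0
  185.0.0.0/10 (185.0.0.0 - 185.63.255.255) -> eth10
  185.48.0.0/12 (185.48.0.0 - 185.63.255.255) -> em6
  185.53.128.0/17 (185.53.128.0 - 185.53.255.255) -> em7
More-specific entries that do NOT match:
  185.53.185.112/28 (185.53.185.112 - 185.53.185.127) does not contain 185.53.185.57
  185.53.185.160/27 (185.53.185.160 - 185.53.185.191) does not contain 185.53.185.57
  185.53.185.128/26 (185.53.185.128 - 185.53.185.191) does not contain 185.53.185.57
  185.53.184.0/26 (185.53.184.0 - 185.53.184.63) does not contain 185.53.185.57
  185.53.185.64/26 (185.53.185.64 - 185.53.185.127) does not contain 185.53.185.57
  185.53.176.0/22 (185.53.176.0 - 185.53.179.255) does not contain 185.53.185.57
  169.53.128.0/18 (169.53.128.0 - 169.53.191.255) does not contain 185.53.185.57
Longest matching prefix is /17 -> interface em7.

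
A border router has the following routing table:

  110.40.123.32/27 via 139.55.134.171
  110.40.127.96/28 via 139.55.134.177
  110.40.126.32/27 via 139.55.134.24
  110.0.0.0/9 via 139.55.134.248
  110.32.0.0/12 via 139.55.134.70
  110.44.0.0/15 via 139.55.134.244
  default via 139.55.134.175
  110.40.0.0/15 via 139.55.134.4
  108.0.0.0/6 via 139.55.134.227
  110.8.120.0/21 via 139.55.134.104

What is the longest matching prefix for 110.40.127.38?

110.40.0.0/15

Entries matching 110.40.127.38:
  0.0.0.0/0 (default, matches everything)
  108.0.0.0/6 (108.0.0.0 - 111.255.255.255)
  110.0.0.0/9 (110.0.0.0 - 110.127.255.255)
  110.32.0.0/12 (110.32.0.0 - 110.47.255.255)
  110.40.0.0/15 (110.40.0.0 - 110.41.255.255)
Most specific is 110.40.0.0/15.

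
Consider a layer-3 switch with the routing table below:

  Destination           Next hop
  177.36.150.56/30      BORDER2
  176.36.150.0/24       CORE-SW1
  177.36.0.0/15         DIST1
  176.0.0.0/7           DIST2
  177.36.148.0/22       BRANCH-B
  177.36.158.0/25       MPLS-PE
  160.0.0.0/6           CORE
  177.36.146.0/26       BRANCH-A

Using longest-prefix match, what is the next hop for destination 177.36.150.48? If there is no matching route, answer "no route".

Routes whose prefix contains 177.36.150.48:
  176.0.0.0/7 (176.0.0.0 - 177.255.255.255) -> DIST2
  177.36.0.0/15 (177.36.0.0 - 177.37.255.255) -> DIST1
  177.36.148.0/22 (177.36.148.0 - 177.36.151.255) -> BRANCH-B
More-specific entries that do NOT match:
  177.36.150.56/30 (177.36.150.56 - 177.36.150.59) does not contain 177.36.150.48
  177.36.146.0/26 (177.36.146.0 - 177.36.146.63) does not contain 177.36.150.48
  177.36.158.0/25 (177.36.158.0 - 177.36.158.127) does not contain 177.36.150.48
  176.36.150.0/24 (176.36.150.0 - 176.36.150.255) does not contain 177.36.150.48
Longest matching prefix is /22 -> next hop BRANCH-B.

BRANCH-B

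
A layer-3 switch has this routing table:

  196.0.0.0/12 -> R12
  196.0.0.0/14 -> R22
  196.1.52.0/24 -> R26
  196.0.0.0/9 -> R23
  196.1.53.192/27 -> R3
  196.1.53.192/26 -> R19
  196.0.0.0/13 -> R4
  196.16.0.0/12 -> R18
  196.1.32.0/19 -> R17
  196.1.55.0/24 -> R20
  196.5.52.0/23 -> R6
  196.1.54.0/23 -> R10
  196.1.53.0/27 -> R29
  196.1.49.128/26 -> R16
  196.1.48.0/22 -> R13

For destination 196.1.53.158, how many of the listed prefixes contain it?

Prefixes containing 196.1.53.158:
  196.0.0.0/9 (196.0.0.0 - 196.127.255.255)
  196.0.0.0/12 (196.0.0.0 - 196.15.255.255)
  196.0.0.0/13 (196.0.0.0 - 196.7.255.255)
  196.0.0.0/14 (196.0.0.0 - 196.3.255.255)
  196.1.32.0/19 (196.1.32.0 - 196.1.63.255)
Total matching entries: 5.

5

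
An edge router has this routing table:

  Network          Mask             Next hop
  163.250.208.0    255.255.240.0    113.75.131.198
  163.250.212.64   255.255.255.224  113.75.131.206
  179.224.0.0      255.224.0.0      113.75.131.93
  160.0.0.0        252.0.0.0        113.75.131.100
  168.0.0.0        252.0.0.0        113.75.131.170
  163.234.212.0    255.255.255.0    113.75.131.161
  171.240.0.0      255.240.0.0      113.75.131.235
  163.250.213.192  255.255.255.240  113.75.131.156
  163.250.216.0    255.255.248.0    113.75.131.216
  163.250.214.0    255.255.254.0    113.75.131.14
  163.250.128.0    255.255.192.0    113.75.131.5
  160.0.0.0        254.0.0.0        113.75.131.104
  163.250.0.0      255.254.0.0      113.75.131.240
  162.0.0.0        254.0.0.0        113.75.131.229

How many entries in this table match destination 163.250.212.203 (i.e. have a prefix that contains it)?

4

Prefixes containing 163.250.212.203:
  160.0.0.0/6 (160.0.0.0 - 163.255.255.255)
  162.0.0.0/7 (162.0.0.0 - 163.255.255.255)
  163.250.0.0/15 (163.250.0.0 - 163.251.255.255)
  163.250.208.0/20 (163.250.208.0 - 163.250.223.255)
Total matching entries: 4.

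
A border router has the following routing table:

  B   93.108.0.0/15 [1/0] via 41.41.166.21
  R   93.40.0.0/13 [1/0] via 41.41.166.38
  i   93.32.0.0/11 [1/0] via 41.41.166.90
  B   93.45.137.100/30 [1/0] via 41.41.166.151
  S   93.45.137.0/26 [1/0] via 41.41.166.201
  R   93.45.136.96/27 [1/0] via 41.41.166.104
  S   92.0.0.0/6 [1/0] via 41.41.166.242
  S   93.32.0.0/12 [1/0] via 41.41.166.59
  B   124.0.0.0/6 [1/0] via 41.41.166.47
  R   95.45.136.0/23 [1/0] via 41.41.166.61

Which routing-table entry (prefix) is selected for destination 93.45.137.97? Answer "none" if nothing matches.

Entries matching 93.45.137.97:
  92.0.0.0/6 (92.0.0.0 - 95.255.255.255)
  93.32.0.0/11 (93.32.0.0 - 93.63.255.255)
  93.32.0.0/12 (93.32.0.0 - 93.47.255.255)
  93.40.0.0/13 (93.40.0.0 - 93.47.255.255)
Most specific is 93.40.0.0/13.

93.40.0.0/13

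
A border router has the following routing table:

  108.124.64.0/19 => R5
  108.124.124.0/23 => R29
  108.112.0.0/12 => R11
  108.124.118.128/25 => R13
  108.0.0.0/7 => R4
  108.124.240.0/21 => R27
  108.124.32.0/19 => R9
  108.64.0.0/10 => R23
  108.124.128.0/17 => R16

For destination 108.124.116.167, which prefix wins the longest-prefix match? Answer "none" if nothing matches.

108.112.0.0/12

Entries matching 108.124.116.167:
  108.0.0.0/7 (108.0.0.0 - 109.255.255.255)
  108.64.0.0/10 (108.64.0.0 - 108.127.255.255)
  108.112.0.0/12 (108.112.0.0 - 108.127.255.255)
Most specific is 108.112.0.0/12.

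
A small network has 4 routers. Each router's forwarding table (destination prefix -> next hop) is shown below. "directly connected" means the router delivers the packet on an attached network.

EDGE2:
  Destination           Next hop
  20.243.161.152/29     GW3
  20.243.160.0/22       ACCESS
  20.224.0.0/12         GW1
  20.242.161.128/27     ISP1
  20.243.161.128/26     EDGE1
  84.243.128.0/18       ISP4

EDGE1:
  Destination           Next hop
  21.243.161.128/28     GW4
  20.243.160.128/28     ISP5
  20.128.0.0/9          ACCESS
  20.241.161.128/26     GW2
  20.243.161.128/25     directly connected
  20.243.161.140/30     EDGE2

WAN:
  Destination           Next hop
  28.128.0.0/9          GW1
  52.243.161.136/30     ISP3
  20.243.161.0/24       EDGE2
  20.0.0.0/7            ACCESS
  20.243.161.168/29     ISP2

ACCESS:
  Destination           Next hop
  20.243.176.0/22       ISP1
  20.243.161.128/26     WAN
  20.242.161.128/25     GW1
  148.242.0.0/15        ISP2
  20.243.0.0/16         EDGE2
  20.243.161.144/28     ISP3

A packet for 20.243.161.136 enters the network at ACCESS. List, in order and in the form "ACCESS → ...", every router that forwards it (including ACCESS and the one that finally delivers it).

ACCESS → WAN → EDGE2 → EDGE1

At ACCESS: longest match for 20.243.161.136 is 20.243.161.128/26 -> WAN
At WAN: longest match for 20.243.161.136 is 20.243.161.0/24 -> EDGE2
At EDGE2: longest match for 20.243.161.136 is 20.243.161.128/26 -> EDGE1
At EDGE1: longest match for 20.243.161.136 is 20.243.161.128/25 -> directly connected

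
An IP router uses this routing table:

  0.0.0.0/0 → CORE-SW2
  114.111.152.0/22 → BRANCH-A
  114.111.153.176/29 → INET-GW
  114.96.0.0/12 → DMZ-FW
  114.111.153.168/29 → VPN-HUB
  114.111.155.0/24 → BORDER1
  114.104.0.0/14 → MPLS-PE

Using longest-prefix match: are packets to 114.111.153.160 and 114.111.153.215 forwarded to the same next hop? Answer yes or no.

114.111.153.160: longest match 114.111.152.0/22 -> BRANCH-A
114.111.153.215: longest match 114.111.152.0/22 -> BRANCH-A

yes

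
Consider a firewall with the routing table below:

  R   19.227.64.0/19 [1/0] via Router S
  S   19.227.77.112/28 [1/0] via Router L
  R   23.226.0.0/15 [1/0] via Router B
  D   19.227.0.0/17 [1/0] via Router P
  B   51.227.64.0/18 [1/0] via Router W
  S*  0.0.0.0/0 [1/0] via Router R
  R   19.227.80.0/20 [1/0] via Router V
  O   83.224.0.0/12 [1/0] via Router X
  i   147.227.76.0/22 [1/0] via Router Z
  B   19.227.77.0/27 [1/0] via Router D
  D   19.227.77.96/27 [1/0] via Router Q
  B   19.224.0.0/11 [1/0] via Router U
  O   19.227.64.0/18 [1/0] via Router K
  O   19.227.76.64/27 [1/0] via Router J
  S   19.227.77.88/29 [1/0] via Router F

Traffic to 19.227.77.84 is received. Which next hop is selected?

Router S

Routes whose prefix contains 19.227.77.84:
  0.0.0.0/0 (default, matches everything) -> Router R
  19.224.0.0/11 (19.224.0.0 - 19.255.255.255) -> Router U
  19.227.0.0/17 (19.227.0.0 - 19.227.127.255) -> Router P
  19.227.64.0/18 (19.227.64.0 - 19.227.127.255) -> Router K
  19.227.64.0/19 (19.227.64.0 - 19.227.95.255) -> Router S
More-specific entries that do NOT match:
  19.227.77.88/29 (19.227.77.88 - 19.227.77.95) does not contain 19.227.77.84
  19.227.77.112/28 (19.227.77.112 - 19.227.77.127) does not contain 19.227.77.84
  19.227.77.0/27 (19.227.77.0 - 19.227.77.31) does not contain 19.227.77.84
  19.227.77.96/27 (19.227.77.96 - 19.227.77.127) does not contain 19.227.77.84
  19.227.76.64/27 (19.227.76.64 - 19.227.76.95) does not contain 19.227.77.84
  147.227.76.0/22 (147.227.76.0 - 147.227.79.255) does not contain 19.227.77.84
  19.227.80.0/20 (19.227.80.0 - 19.227.95.255) does not contain 19.227.77.84
Longest matching prefix is /19 -> next hop Router S.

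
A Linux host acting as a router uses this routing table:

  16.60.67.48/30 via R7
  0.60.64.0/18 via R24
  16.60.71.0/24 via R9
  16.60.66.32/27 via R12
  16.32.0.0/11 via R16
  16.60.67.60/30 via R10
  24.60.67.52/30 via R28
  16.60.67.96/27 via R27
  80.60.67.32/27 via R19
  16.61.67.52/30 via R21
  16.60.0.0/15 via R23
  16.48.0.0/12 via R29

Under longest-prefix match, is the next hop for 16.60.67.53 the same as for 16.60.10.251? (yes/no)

16.60.67.53: longest match 16.60.0.0/15 -> R23
16.60.10.251: longest match 16.60.0.0/15 -> R23

yes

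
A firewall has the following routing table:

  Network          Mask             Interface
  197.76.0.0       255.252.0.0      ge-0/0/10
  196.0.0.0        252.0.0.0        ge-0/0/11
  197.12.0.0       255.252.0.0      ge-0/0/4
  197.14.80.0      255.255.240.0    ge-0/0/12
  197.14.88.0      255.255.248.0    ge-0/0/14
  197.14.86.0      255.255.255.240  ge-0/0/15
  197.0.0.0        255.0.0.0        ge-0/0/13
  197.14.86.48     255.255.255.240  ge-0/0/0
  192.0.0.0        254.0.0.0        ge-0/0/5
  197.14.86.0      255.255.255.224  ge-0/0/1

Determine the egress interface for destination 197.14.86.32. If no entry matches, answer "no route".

ge-0/0/12

Routes whose prefix contains 197.14.86.32:
  196.0.0.0/6 (196.0.0.0 - 199.255.255.255) -> ge-0/0/11
  197.0.0.0/8 (197.0.0.0 - 197.255.255.255) -> ge-0/0/13
  197.12.0.0/14 (197.12.0.0 - 197.15.255.255) -> ge-0/0/4
  197.14.80.0/20 (197.14.80.0 - 197.14.95.255) -> ge-0/0/12
More-specific entries that do NOT match:
  197.14.86.0/28 (197.14.86.0 - 197.14.86.15) does not contain 197.14.86.32
  197.14.86.48/28 (197.14.86.48 - 197.14.86.63) does not contain 197.14.86.32
  197.14.86.0/27 (197.14.86.0 - 197.14.86.31) does not contain 197.14.86.32
  197.14.88.0/21 (197.14.88.0 - 197.14.95.255) does not contain 197.14.86.32
Longest matching prefix is /20 -> interface ge-0/0/12.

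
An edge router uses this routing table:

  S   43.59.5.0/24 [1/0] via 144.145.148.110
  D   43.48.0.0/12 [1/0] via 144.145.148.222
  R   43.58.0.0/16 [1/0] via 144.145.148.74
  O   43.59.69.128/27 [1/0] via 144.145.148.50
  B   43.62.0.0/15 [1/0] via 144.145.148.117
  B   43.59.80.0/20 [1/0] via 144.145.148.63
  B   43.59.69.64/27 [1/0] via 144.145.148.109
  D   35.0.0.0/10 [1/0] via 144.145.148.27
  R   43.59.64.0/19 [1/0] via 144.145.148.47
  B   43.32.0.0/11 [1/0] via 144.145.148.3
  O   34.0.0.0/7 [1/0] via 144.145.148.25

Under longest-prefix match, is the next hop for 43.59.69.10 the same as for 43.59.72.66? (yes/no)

43.59.69.10: longest match 43.59.64.0/19 -> 144.145.148.47
43.59.72.66: longest match 43.59.64.0/19 -> 144.145.148.47

yes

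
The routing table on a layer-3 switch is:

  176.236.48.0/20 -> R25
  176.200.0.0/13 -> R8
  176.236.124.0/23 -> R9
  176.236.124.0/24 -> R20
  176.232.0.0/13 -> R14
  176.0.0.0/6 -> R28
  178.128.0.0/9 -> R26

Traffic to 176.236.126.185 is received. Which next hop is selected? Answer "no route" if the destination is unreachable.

R14

Routes whose prefix contains 176.236.126.185:
  176.0.0.0/6 (176.0.0.0 - 179.255.255.255) -> R28
  176.232.0.0/13 (176.232.0.0 - 176.239.255.255) -> R14
More-specific entries that do NOT match:
  176.236.124.0/24 (176.236.124.0 - 176.236.124.255) does not contain 176.236.126.185
  176.236.124.0/23 (176.236.124.0 - 176.236.125.255) does not contain 176.236.126.185
  176.236.48.0/20 (176.236.48.0 - 176.236.63.255) does not contain 176.236.126.185
Longest matching prefix is /13 -> next hop R14.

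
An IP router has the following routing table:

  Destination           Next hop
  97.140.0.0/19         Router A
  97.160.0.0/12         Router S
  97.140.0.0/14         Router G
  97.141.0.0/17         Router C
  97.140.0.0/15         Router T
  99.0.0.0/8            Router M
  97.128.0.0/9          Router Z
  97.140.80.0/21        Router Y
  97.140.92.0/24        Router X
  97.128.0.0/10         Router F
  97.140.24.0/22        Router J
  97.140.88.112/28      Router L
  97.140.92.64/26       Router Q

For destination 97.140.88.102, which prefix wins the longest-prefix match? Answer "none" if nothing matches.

Entries matching 97.140.88.102:
  97.128.0.0/9 (97.128.0.0 - 97.255.255.255)
  97.128.0.0/10 (97.128.0.0 - 97.191.255.255)
  97.140.0.0/14 (97.140.0.0 - 97.143.255.255)
  97.140.0.0/15 (97.140.0.0 - 97.141.255.255)
Most specific is 97.140.0.0/15.

97.140.0.0/15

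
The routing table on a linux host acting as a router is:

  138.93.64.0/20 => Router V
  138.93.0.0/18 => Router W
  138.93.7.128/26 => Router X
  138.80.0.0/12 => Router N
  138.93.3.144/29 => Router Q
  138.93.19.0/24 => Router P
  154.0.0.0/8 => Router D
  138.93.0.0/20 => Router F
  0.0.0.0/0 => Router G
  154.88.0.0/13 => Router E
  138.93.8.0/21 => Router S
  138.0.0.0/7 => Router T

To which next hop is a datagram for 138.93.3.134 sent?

Router F

Routes whose prefix contains 138.93.3.134:
  0.0.0.0/0 (default, matches everything) -> Router G
  138.0.0.0/7 (138.0.0.0 - 139.255.255.255) -> Router T
  138.80.0.0/12 (138.80.0.0 - 138.95.255.255) -> Router N
  138.93.0.0/18 (138.93.0.0 - 138.93.63.255) -> Router W
  138.93.0.0/20 (138.93.0.0 - 138.93.15.255) -> Router F
More-specific entries that do NOT match:
  138.93.3.144/29 (138.93.3.144 - 138.93.3.151) does not contain 138.93.3.134
  138.93.7.128/26 (138.93.7.128 - 138.93.7.191) does not contain 138.93.3.134
  138.93.19.0/24 (138.93.19.0 - 138.93.19.255) does not contain 138.93.3.134
  138.93.8.0/21 (138.93.8.0 - 138.93.15.255) does not contain 138.93.3.134
Longest matching prefix is /20 -> next hop Router F.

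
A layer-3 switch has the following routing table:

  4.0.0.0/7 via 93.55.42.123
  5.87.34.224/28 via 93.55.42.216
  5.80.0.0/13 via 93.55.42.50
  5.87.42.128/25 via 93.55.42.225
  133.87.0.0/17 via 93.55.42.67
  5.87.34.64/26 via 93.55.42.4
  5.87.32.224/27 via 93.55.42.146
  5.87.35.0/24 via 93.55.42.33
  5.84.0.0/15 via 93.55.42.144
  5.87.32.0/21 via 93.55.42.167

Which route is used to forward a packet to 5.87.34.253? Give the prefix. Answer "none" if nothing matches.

Entries matching 5.87.34.253:
  4.0.0.0/7 (4.0.0.0 - 5.255.255.255)
  5.80.0.0/13 (5.80.0.0 - 5.87.255.255)
  5.87.32.0/21 (5.87.32.0 - 5.87.39.255)
Most specific is 5.87.32.0/21.

5.87.32.0/21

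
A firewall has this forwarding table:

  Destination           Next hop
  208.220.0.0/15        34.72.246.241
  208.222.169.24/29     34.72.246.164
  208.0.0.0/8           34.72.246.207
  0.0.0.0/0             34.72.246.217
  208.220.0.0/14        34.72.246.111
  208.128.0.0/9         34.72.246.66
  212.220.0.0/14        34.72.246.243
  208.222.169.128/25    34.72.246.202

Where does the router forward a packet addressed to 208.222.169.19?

34.72.246.111

Routes whose prefix contains 208.222.169.19:
  0.0.0.0/0 (default, matches everything) -> 34.72.246.217
  208.0.0.0/8 (208.0.0.0 - 208.255.255.255) -> 34.72.246.207
  208.128.0.0/9 (208.128.0.0 - 208.255.255.255) -> 34.72.246.66
  208.220.0.0/14 (208.220.0.0 - 208.223.255.255) -> 34.72.246.111
More-specific entries that do NOT match:
  208.222.169.24/29 (208.222.169.24 - 208.222.169.31) does not contain 208.222.169.19
  208.222.169.128/25 (208.222.169.128 - 208.222.169.255) does not contain 208.222.169.19
  208.220.0.0/15 (208.220.0.0 - 208.221.255.255) does not contain 208.222.169.19
Longest matching prefix is /14 -> next hop 34.72.246.111.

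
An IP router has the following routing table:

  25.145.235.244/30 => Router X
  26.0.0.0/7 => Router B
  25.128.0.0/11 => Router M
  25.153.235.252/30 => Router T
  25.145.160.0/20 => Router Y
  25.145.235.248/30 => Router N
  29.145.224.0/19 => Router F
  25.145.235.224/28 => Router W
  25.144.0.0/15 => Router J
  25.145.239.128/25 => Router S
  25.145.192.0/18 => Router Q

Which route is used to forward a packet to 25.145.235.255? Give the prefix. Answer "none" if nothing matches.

Entries matching 25.145.235.255:
  25.128.0.0/11 (25.128.0.0 - 25.159.255.255)
  25.144.0.0/15 (25.144.0.0 - 25.145.255.255)
  25.145.192.0/18 (25.145.192.0 - 25.145.255.255)
Most specific is 25.145.192.0/18.

25.145.192.0/18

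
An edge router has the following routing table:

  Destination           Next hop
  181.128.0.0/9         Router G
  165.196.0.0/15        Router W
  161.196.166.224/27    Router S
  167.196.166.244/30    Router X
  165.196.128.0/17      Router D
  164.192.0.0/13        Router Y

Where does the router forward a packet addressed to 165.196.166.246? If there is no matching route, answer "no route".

Router D

Routes whose prefix contains 165.196.166.246:
  165.196.0.0/15 (165.196.0.0 - 165.197.255.255) -> Router W
  165.196.128.0/17 (165.196.128.0 - 165.196.255.255) -> Router D
More-specific entries that do NOT match:
  167.196.166.244/30 (167.196.166.244 - 167.196.166.247) does not contain 165.196.166.246
  161.196.166.224/27 (161.196.166.224 - 161.196.166.255) does not contain 165.196.166.246
Longest matching prefix is /17 -> next hop Router D.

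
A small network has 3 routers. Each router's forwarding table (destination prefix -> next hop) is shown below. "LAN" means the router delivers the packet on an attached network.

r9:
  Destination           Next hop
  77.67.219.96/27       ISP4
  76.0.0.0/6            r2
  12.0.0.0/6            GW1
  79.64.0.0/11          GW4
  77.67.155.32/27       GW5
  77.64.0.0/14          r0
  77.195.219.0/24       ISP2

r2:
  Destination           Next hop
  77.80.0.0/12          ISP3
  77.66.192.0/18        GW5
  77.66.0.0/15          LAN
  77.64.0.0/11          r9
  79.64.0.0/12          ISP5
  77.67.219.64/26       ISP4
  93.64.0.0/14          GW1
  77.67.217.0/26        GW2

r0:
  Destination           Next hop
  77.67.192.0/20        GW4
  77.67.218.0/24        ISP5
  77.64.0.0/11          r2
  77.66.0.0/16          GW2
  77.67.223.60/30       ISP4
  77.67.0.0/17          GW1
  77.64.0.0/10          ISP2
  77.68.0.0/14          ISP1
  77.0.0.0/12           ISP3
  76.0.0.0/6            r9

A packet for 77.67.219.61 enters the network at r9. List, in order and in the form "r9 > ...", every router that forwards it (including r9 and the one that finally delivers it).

r9 > r0 > r2

At r9: longest match for 77.67.219.61 is 77.64.0.0/14 -> r0
At r0: longest match for 77.67.219.61 is 77.64.0.0/11 -> r2
At r2: longest match for 77.67.219.61 is 77.66.0.0/15 -> LAN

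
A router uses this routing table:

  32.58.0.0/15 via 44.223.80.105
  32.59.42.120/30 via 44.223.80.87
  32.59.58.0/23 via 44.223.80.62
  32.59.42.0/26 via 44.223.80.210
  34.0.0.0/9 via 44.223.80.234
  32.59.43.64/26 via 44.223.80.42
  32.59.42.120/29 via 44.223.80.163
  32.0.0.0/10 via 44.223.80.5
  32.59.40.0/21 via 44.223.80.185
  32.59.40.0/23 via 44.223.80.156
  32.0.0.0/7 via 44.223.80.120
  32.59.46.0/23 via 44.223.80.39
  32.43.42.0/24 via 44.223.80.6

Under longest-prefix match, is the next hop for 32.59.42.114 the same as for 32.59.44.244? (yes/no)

32.59.42.114: longest match 32.59.40.0/21 -> 44.223.80.185
32.59.44.244: longest match 32.59.40.0/21 -> 44.223.80.185

yes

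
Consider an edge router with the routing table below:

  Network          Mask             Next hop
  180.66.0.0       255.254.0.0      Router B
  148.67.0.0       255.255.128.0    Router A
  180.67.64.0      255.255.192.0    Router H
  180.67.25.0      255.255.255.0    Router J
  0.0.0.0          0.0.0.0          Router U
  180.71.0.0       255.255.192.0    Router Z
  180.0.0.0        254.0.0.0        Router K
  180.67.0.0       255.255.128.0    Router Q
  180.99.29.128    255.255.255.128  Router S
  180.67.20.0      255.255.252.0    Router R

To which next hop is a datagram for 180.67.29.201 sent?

Routes whose prefix contains 180.67.29.201:
  0.0.0.0/0 (default, matches everything) -> Router U
  180.0.0.0/7 (180.0.0.0 - 181.255.255.255) -> Router K
  180.66.0.0/15 (180.66.0.0 - 180.67.255.255) -> Router B
  180.67.0.0/17 (180.67.0.0 - 180.67.127.255) -> Router Q
More-specific entries that do NOT match:
  180.99.29.128/25 (180.99.29.128 - 180.99.29.255) does not contain 180.67.29.201
  180.67.25.0/24 (180.67.25.0 - 180.67.25.255) does not contain 180.67.29.201
  180.67.20.0/22 (180.67.20.0 - 180.67.23.255) does not contain 180.67.29.201
  180.67.64.0/18 (180.67.64.0 - 180.67.127.255) does not contain 180.67.29.201
  180.71.0.0/18 (180.71.0.0 - 180.71.63.255) does not contain 180.67.29.201
Longest matching prefix is /17 -> next hop Router Q.

Router Q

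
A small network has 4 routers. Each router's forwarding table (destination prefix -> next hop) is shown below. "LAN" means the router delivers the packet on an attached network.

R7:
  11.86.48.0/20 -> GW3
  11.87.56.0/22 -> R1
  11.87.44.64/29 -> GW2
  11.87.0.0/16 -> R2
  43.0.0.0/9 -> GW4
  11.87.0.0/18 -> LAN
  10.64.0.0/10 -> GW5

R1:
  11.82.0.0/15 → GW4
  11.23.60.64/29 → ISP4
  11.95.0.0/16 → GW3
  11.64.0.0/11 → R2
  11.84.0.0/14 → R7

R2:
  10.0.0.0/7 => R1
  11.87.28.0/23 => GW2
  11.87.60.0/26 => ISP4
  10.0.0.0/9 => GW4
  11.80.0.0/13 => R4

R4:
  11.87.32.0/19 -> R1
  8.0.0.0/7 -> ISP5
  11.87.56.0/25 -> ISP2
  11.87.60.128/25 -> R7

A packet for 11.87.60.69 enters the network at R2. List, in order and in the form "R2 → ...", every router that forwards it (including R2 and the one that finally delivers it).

R2 → R4 → R1 → R7

At R2: longest match for 11.87.60.69 is 11.80.0.0/13 -> R4
At R4: longest match for 11.87.60.69 is 11.87.32.0/19 -> R1
At R1: longest match for 11.87.60.69 is 11.84.0.0/14 -> R7
At R7: longest match for 11.87.60.69 is 11.87.0.0/18 -> LAN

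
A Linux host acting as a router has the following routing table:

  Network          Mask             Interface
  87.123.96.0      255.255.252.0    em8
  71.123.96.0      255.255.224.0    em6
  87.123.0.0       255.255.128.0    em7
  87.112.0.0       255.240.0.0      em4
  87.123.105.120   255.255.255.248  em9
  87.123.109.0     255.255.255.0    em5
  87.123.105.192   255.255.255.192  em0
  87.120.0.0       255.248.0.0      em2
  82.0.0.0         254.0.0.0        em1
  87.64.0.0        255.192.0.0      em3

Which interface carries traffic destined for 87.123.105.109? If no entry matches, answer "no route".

Routes whose prefix contains 87.123.105.109:
  87.64.0.0/10 (87.64.0.0 - 87.127.255.255) -> em3
  87.112.0.0/12 (87.112.0.0 - 87.127.255.255) -> em4
  87.120.0.0/13 (87.120.0.0 - 87.127.255.255) -> em2
  87.123.0.0/17 (87.123.0.0 - 87.123.127.255) -> em7
More-specific entries that do NOT match:
  87.123.105.120/29 (87.123.105.120 - 87.123.105.127) does not contain 87.123.105.109
  87.123.105.192/26 (87.123.105.192 - 87.123.105.255) does not contain 87.123.105.109
  87.123.109.0/24 (87.123.109.0 - 87.123.109.255) does not contain 87.123.105.109
  87.123.96.0/22 (87.123.96.0 - 87.123.99.255) does not contain 87.123.105.109
  71.123.96.0/19 (71.123.96.0 - 71.123.127.255) does not contain 87.123.105.109
Longest matching prefix is /17 -> interface em7.

em7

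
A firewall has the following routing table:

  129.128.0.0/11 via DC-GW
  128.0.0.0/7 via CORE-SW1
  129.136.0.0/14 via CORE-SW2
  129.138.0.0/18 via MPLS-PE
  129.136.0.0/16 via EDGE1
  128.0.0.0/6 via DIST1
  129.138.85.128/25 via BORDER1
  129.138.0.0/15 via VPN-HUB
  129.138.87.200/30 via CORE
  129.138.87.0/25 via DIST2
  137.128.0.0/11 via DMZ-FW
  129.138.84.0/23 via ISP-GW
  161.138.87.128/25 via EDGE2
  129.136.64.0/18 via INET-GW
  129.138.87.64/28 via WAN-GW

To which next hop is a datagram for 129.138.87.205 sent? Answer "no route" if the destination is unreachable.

Routes whose prefix contains 129.138.87.205:
  128.0.0.0/6 (128.0.0.0 - 131.255.255.255) -> DIST1
  128.0.0.0/7 (128.0.0.0 - 129.255.255.255) -> CORE-SW1
  129.128.0.0/11 (129.128.0.0 - 129.159.255.255) -> DC-GW
  129.136.0.0/14 (129.136.0.0 - 129.139.255.255) -> CORE-SW2
  129.138.0.0/15 (129.138.0.0 - 129.139.255.255) -> VPN-HUB
More-specific entries that do NOT match:
  129.138.87.200/30 (129.138.87.200 - 129.138.87.203) does not contain 129.138.87.205
  129.138.87.64/28 (129.138.87.64 - 129.138.87.79) does not contain 129.138.87.205
  129.138.85.128/25 (129.138.85.128 - 129.138.85.255) does not contain 129.138.87.205
  129.138.87.0/25 (129.138.87.0 - 129.138.87.127) does not contain 129.138.87.205
  161.138.87.128/25 (161.138.87.128 - 161.138.87.255) does not contain 129.138.87.205
  129.138.84.0/23 (129.138.84.0 - 129.138.85.255) does not contain 129.138.87.205
  129.138.0.0/18 (129.138.0.0 - 129.138.63.255) does not contain 129.138.87.205
  129.136.64.0/18 (129.136.64.0 - 129.136.127.255) does not contain 129.138.87.205
  129.136.0.0/16 (129.136.0.0 - 129.136.255.255) does not contain 129.138.87.205
Longest matching prefix is /15 -> next hop VPN-HUB.

VPN-HUB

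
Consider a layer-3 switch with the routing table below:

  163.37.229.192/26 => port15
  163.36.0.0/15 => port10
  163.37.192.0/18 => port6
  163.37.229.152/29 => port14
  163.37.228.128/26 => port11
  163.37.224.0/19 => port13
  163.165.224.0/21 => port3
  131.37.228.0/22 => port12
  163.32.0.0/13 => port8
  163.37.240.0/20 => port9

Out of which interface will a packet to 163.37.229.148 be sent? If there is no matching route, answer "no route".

Routes whose prefix contains 163.37.229.148:
  163.32.0.0/13 (163.32.0.0 - 163.39.255.255) -> port8
  163.36.0.0/15 (163.36.0.0 - 163.37.255.255) -> port10
  163.37.192.0/18 (163.37.192.0 - 163.37.255.255) -> port6
  163.37.224.0/19 (163.37.224.0 - 163.37.255.255) -> port13
More-specific entries that do NOT match:
  163.37.229.152/29 (163.37.229.152 - 163.37.229.159) does not contain 163.37.229.148
  163.37.229.192/26 (163.37.229.192 - 163.37.229.255) does not contain 163.37.229.148
  163.37.228.128/26 (163.37.228.128 - 163.37.228.191) does not contain 163.37.229.148
  131.37.228.0/22 (131.37.228.0 - 131.37.231.255) does not contain 163.37.229.148
  163.165.224.0/21 (163.165.224.0 - 163.165.231.255) does not contain 163.37.229.148
  163.37.240.0/20 (163.37.240.0 - 163.37.255.255) does not contain 163.37.229.148
Longest matching prefix is /19 -> interface port13.

port13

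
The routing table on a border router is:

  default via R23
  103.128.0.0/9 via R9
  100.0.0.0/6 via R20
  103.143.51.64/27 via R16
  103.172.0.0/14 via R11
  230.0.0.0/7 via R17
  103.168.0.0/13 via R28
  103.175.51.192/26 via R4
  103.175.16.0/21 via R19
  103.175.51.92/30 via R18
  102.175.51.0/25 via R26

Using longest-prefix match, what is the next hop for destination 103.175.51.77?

R11

Routes whose prefix contains 103.175.51.77:
  0.0.0.0/0 (default, matches everything) -> R23
  100.0.0.0/6 (100.0.0.0 - 103.255.255.255) -> R20
  103.128.0.0/9 (103.128.0.0 - 103.255.255.255) -> R9
  103.168.0.0/13 (103.168.0.0 - 103.175.255.255) -> R28
  103.172.0.0/14 (103.172.0.0 - 103.175.255.255) -> R11
More-specific entries that do NOT match:
  103.175.51.92/30 (103.175.51.92 - 103.175.51.95) does not contain 103.175.51.77
  103.143.51.64/27 (103.143.51.64 - 103.143.51.95) does not contain 103.175.51.77
  103.175.51.192/26 (103.175.51.192 - 103.175.51.255) does not contain 103.175.51.77
  102.175.51.0/25 (102.175.51.0 - 102.175.51.127) does not contain 103.175.51.77
  103.175.16.0/21 (103.175.16.0 - 103.175.23.255) does not contain 103.175.51.77
Longest matching prefix is /14 -> next hop R11.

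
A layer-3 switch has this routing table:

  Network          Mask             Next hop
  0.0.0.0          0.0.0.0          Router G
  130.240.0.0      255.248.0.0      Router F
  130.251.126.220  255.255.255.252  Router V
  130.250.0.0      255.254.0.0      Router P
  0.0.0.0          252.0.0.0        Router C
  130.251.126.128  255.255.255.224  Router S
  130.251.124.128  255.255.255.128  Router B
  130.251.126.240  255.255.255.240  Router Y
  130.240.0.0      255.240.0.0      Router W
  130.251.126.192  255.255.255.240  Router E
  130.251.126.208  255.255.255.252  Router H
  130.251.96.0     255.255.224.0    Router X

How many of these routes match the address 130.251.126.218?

4

Prefixes containing 130.251.126.218:
  0.0.0.0/0 (default, matches everything)
  130.240.0.0/12 (130.240.0.0 - 130.255.255.255)
  130.250.0.0/15 (130.250.0.0 - 130.251.255.255)
  130.251.96.0/19 (130.251.96.0 - 130.251.127.255)
Total matching entries: 4.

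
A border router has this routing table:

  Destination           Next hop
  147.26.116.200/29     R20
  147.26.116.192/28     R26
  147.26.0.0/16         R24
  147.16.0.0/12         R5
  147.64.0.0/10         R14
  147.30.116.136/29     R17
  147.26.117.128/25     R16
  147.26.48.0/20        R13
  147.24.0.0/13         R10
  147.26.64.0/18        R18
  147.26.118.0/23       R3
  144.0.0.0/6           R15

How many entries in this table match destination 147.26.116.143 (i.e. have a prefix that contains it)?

5

Prefixes containing 147.26.116.143:
  144.0.0.0/6 (144.0.0.0 - 147.255.255.255)
  147.16.0.0/12 (147.16.0.0 - 147.31.255.255)
  147.24.0.0/13 (147.24.0.0 - 147.31.255.255)
  147.26.0.0/16 (147.26.0.0 - 147.26.255.255)
  147.26.64.0/18 (147.26.64.0 - 147.26.127.255)
Total matching entries: 5.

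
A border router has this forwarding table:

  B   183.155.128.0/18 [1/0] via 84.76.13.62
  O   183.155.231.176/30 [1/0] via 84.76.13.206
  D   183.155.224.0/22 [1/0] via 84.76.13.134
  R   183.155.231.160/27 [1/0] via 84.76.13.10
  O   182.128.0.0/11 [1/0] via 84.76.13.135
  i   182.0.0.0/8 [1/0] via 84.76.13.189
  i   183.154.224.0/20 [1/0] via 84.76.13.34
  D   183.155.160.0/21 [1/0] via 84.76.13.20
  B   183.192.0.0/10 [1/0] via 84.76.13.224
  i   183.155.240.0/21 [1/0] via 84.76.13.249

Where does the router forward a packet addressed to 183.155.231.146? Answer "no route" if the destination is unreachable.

no route

No entry's prefix contains 183.155.231.146; there is no default route.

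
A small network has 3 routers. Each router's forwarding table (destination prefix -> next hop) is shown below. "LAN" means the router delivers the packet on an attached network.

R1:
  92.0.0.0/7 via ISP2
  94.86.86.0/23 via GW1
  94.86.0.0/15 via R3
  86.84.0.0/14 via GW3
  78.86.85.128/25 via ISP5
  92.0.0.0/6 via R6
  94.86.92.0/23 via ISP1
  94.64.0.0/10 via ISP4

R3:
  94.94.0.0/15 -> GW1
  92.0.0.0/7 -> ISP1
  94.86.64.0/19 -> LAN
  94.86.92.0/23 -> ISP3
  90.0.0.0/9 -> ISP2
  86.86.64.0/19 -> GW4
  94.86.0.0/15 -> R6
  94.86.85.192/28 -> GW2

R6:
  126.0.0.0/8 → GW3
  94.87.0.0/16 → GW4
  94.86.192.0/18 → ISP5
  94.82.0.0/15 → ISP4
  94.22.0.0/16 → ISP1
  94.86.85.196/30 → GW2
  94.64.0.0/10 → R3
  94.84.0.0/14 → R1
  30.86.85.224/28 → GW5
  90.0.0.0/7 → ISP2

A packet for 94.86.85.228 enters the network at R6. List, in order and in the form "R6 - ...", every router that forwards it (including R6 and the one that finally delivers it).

R6 - R1 - R3

At R6: longest match for 94.86.85.228 is 94.84.0.0/14 -> R1
At R1: longest match for 94.86.85.228 is 94.86.0.0/15 -> R3
At R3: longest match for 94.86.85.228 is 94.86.64.0/19 -> LAN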